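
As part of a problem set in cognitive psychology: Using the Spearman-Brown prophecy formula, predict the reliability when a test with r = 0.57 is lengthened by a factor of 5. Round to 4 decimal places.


r_new = n*r / (1 + (n-1)*r)
Numerator = 5 * 0.57 = 2.85
Denominator = 1 + 4 * 0.57 = 3.28
r_new = 2.85 / 3.28
= 0.8689


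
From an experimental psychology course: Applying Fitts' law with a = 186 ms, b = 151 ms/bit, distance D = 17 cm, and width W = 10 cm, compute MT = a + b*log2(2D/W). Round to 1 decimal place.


MT = 186 + 151 * log2(2*17/10)
2D/W = 3.4
log2(3.4) = 1.7655
MT = 186 + 151 * 1.7655
= 452.6 ms


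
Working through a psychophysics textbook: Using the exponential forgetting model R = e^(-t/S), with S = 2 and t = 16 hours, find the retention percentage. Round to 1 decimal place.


R = e^(-t/S)
-t/S = -16/2 = -8.0
R = e^(-8.0) = 0.000335
Percentage = 0.000335 * 100
= 0.0


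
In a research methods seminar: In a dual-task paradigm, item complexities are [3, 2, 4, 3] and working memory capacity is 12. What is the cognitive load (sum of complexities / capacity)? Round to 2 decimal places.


Total complexity = 3 + 2 + 4 + 3 = 12
Load = total / capacity = 12 / 12
= 1.00


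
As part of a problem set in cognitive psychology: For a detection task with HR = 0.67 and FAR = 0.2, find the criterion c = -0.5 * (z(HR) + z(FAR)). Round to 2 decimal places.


c = -0.5 * (z(HR) + z(FAR))
z(0.67) = 0.4399
z(0.2) = -0.8416
c = -0.5 * (0.4399 + -0.8416)
= -0.5 * -0.4017
= 0.20


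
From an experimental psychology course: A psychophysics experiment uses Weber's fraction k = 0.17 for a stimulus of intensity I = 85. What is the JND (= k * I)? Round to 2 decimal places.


JND = k * I
JND = 0.17 * 85
= 14.45


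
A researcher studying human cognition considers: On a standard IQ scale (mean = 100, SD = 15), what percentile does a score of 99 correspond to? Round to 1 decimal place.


z = (IQ - mean) / SD
z = (99 - 100) / 15 = -0.0667
Percentile = Phi(-0.0667) * 100
Phi(-0.0667) = 0.47341
= 47.3


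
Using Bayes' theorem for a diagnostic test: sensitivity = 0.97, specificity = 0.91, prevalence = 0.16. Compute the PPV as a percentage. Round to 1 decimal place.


PPV = (sens * prev) / (sens * prev + (1-spec) * (1-prev))
Numerator = 0.97 * 0.16 = 0.1552
P(positive and no disease) = (1 - spec) * (1 - prev) = (1 - 0.91) * (1 - 0.16) = 0.0756
Denominator = 0.1552 + 0.0756 = 0.2308
PPV = 0.1552 / 0.2308 = 0.672444
As percentage = 67.2


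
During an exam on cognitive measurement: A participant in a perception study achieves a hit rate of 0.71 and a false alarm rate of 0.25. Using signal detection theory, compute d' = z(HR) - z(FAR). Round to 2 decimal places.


d' = z(HR) - z(FAR)
z(0.71) = 0.5534
z(0.25) = -0.6745
d' = 0.5534 - -0.6745
= 1.23


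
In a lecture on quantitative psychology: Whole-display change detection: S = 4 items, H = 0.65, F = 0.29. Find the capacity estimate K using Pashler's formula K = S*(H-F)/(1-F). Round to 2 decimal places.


K = S * (H - F) / (1 - F)
H - F = 0.36
1 - F = 0.71
K = 4 * 0.36 / 0.71
= 2.03


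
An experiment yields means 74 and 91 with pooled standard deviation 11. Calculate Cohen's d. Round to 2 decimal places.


Cohen's d = (M1 - M2) / S_pooled
= (74 - 91) / 11
= -17 / 11
= -1.55


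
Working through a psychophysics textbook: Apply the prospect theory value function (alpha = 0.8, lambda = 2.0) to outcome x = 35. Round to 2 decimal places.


Since x = 35 >= 0, use v(x) = x^0.8
35^0.8 = 17.1892
v(35) = 17.19


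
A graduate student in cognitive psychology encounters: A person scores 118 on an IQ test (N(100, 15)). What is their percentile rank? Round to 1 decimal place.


z = (IQ - mean) / SD
z = (118 - 100) / 15 = 1.2
Percentile = Phi(1.2) * 100
Phi(1.2) = 0.88493
= 88.5


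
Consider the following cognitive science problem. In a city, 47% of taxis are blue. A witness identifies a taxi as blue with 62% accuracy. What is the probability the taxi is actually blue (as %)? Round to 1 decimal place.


P(blue | says blue) = P(says blue | blue)*P(blue) / [P(says blue | blue)*P(blue) + P(says blue | not blue)*P(not blue)]
Numerator = 0.62 * 0.47 = 0.2914
False identification = 0.38 * 0.53 = 0.2014
P = 0.2914 / (0.2914 + 0.2014)
= 0.2914 / 0.4928
As percentage = 59.1


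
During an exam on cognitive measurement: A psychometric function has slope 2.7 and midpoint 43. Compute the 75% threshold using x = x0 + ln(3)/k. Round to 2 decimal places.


At P = 0.75: 0.75 = 1/(1 + e^(-k*(x-x0)))
Solving: e^(-k*(x-x0)) = 1/3
x = x0 + ln(3)/k
ln(3) = 1.0986
x = 43 + 1.0986/2.7
= 43 + 0.4069
= 43.41


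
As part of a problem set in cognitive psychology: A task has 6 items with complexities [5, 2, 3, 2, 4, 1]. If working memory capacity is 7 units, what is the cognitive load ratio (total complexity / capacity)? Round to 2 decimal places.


Total complexity = 5 + 2 + 3 + 2 + 4 + 1 = 17
Load = total / capacity = 17 / 7
= 2.43


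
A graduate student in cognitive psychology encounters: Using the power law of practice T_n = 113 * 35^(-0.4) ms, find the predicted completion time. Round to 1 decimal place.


T_n = 113 * 35^(-0.4)
35^(-0.4) = 0.241197
T_n = 113 * 0.241197
= 27.3 ms


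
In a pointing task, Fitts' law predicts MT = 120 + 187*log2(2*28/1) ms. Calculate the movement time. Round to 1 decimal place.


MT = 120 + 187 * log2(2*28/1)
2D/W = 56.0
log2(56.0) = 5.8074
MT = 120 + 187 * 5.8074
= 1206.0 ms


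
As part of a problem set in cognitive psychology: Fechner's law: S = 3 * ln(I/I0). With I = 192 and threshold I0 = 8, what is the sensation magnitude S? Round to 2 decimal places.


S = 3 * ln(192/8)
I/I0 = 24.0
ln(24.0) = 3.1781
S = 3 * 3.1781
= 9.53


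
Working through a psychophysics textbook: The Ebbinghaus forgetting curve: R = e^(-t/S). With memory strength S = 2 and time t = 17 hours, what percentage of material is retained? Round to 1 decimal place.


R = e^(-t/S)
-t/S = -17/2 = -8.5
R = e^(-8.5) = 0.000203
Percentage = 0.000203 * 100
= 0.0


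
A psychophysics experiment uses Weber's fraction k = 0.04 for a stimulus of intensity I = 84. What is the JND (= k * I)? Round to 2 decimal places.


JND = k * I
JND = 0.04 * 84
= 3.36


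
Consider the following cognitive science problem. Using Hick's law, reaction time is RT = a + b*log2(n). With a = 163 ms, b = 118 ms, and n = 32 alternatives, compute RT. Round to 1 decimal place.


RT = 163 + 118 * log2(32)
log2(32) = 5.0
RT = 163 + 118 * 5.0
= 163 + 590.0
= 753.0 ms


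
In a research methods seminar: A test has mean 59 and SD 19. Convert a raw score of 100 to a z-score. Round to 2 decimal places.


z = (X - mu) / sigma
= (100 - 59) / 19
= 41 / 19
= 2.16


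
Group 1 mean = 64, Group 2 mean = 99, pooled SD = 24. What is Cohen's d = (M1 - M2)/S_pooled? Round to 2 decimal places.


Cohen's d = (M1 - M2) / S_pooled
= (64 - 99) / 24
= -35 / 24
= -1.46


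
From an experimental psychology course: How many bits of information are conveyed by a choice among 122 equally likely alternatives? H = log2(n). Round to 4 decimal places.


H = log2(n)
H = log2(122)
= 6.9307


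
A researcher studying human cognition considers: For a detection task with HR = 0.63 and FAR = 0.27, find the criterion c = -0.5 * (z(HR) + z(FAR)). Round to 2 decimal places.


c = -0.5 * (z(HR) + z(FAR))
z(0.63) = 0.3319
z(0.27) = -0.6128
c = -0.5 * (0.3319 + -0.6128)
= -0.5 * -0.2809
= 0.14


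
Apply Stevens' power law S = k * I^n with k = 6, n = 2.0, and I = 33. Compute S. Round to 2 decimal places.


S = 6 * 33^2.0
33^2.0 = 1089.0
S = 6 * 1089.0
= 6534.00


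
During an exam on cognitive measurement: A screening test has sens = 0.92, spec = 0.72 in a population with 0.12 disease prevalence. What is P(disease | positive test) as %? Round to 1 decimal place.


PPV = (sens * prev) / (sens * prev + (1-spec) * (1-prev))
Numerator = 0.92 * 0.12 = 0.1104
P(positive and no disease) = (1 - spec) * (1 - prev) = (1 - 0.72) * (1 - 0.12) = 0.2464
Denominator = 0.1104 + 0.2464 = 0.3568
PPV = 0.1104 / 0.3568 = 0.309417
As percentage = 30.9


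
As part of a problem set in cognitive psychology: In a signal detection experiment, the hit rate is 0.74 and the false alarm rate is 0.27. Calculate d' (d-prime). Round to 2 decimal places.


d' = z(HR) - z(FAR)
z(0.74) = 0.6433
z(0.27) = -0.6128
d' = 0.6433 - -0.6128
= 1.26


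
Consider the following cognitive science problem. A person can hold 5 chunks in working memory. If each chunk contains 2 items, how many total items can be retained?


Total items = chunks * items_per_chunk
= 5 * 2
= 10


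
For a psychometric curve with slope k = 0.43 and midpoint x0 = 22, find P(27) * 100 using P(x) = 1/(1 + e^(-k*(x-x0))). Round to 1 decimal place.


P(x) = 1/(1 + e^(-0.43*(27 - 22)))
Exponent = -0.43 * 5 = -2.15
e^(-2.15) = 0.116484
P = 1/(1 + 0.116484) = 0.895669
Percentage = 89.6


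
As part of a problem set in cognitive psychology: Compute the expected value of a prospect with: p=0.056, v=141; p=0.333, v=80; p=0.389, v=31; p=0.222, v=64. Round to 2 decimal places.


EU = sum(p_i * v_i)
0.056 * 141 = 7.896
0.333 * 80 = 26.64
0.389 * 31 = 12.059
0.222 * 64 = 14.208
EU = 7.896 + 26.64 + 12.059 + 14.208
= 60.80


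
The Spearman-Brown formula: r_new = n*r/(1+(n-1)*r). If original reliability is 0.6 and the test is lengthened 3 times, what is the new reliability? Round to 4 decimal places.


r_new = n*r / (1 + (n-1)*r)
Numerator = 3 * 0.6 = 1.8
Denominator = 1 + 2 * 0.6 = 2.2
r_new = 1.8 / 2.2
= 0.8182


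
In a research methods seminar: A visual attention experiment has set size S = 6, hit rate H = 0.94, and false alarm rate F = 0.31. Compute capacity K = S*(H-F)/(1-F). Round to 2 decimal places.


K = S * (H - F) / (1 - F)
H - F = 0.63
1 - F = 0.69
K = 6 * 0.63 / 0.69
= 5.48


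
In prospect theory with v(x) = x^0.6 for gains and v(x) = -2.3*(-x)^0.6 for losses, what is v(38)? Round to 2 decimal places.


Since x = 38 >= 0, use v(x) = x^0.6
38^0.6 = 8.8689
v(38) = 8.87


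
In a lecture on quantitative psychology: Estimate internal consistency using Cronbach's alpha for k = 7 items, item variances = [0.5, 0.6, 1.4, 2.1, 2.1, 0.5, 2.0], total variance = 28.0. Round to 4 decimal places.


alpha = (k/(k-1)) * (1 - sum(s_i^2)/s_total^2)
sum(item variances) = 9.2
k/(k-1) = 7/6 = 1.166667
1 - 9.2/28.0 = 1 - 0.328571 = 0.671429
alpha = 1.166667 * 0.671429
= 0.7833


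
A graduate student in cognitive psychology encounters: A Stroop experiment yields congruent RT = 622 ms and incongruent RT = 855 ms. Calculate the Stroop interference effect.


Stroop effect = RT(incongruent) - RT(congruent)
= 855 - 622
= 233 ms


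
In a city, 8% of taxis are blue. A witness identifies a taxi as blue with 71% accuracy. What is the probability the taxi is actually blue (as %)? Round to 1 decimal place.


P(blue | says blue) = P(says blue | blue)*P(blue) / [P(says blue | blue)*P(blue) + P(says blue | not blue)*P(not blue)]
Numerator = 0.71 * 0.08 = 0.0568
False identification = 0.29 * 0.92 = 0.2668
P = 0.0568 / (0.0568 + 0.2668)
= 0.0568 / 0.3236
As percentage = 17.6


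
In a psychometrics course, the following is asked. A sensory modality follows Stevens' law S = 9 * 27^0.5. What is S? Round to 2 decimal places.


S = 9 * 27^0.5
27^0.5 = 5.1962
S = 9 * 5.1962
= 46.77


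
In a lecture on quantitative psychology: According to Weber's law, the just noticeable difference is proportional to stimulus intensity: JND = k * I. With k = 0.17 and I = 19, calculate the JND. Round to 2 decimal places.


JND = k * I
JND = 0.17 * 19
= 3.23


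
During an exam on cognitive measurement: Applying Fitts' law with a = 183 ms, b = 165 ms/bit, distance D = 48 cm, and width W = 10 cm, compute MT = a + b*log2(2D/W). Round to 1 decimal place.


MT = 183 + 165 * log2(2*48/10)
2D/W = 9.6
log2(9.6) = 3.263
MT = 183 + 165 * 3.263
= 721.4 ms


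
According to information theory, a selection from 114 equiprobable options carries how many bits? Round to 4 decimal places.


H = log2(n)
H = log2(114)
= 6.8329


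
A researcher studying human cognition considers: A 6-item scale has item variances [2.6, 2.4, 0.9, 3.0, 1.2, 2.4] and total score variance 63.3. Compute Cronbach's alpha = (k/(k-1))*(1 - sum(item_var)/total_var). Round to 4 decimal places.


alpha = (k/(k-1)) * (1 - sum(s_i^2)/s_total^2)
sum(item variances) = 12.5
k/(k-1) = 6/5 = 1.2
1 - 12.5/63.3 = 1 - 0.197472 = 0.802528
alpha = 1.2 * 0.802528
= 0.9630


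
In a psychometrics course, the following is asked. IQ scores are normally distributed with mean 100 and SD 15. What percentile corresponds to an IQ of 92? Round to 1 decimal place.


z = (IQ - mean) / SD
z = (92 - 100) / 15 = -0.5333
Percentile = Phi(-0.5333) * 100
Phi(-0.5333) = 0.296913
= 29.7


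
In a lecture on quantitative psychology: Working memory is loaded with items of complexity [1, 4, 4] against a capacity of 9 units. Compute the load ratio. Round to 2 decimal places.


Total complexity = 1 + 4 + 4 = 9
Load = total / capacity = 9 / 9
= 1.00


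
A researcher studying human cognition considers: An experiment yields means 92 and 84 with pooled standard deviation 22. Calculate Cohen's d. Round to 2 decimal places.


Cohen's d = (M1 - M2) / S_pooled
= (92 - 84) / 22
= 8 / 22
= 0.36


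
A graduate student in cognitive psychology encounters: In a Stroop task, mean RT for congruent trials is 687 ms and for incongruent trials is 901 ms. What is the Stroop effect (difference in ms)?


Stroop effect = RT(incongruent) - RT(congruent)
= 901 - 687
= 214 ms


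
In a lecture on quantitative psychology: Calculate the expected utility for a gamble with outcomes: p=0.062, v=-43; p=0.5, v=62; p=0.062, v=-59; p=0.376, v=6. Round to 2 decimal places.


EU = sum(p_i * v_i)
0.062 * -43 = -2.666
0.5 * 62 = 31.0
0.062 * -59 = -3.658
0.376 * 6 = 2.256
EU = -2.666 + 31.0 + -3.658 + 2.256
= 26.93


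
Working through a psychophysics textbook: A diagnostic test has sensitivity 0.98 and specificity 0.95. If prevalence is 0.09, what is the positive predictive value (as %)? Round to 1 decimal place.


PPV = (sens * prev) / (sens * prev + (1-spec) * (1-prev))
Numerator = 0.98 * 0.09 = 0.0882
P(positive and no disease) = (1 - spec) * (1 - prev) = (1 - 0.95) * (1 - 0.09) = 0.0455
Denominator = 0.0882 + 0.0455 = 0.1337
PPV = 0.0882 / 0.1337 = 0.659686
As percentage = 66.0


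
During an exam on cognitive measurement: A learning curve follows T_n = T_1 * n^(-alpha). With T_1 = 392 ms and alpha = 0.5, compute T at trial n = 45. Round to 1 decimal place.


T_n = 392 * 45^(-0.5)
45^(-0.5) = 0.149071
T_n = 392 * 0.149071
= 58.4 ms


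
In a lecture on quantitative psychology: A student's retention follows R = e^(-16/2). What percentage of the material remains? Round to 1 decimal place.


R = e^(-t/S)
-t/S = -16/2 = -8.0
R = e^(-8.0) = 0.000335
Percentage = 0.000335 * 100
= 0.0


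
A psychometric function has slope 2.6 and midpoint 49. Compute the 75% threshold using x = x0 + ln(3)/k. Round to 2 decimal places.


At P = 0.75: 0.75 = 1/(1 + e^(-k*(x-x0)))
Solving: e^(-k*(x-x0)) = 1/3
x = x0 + ln(3)/k
ln(3) = 1.0986
x = 49 + 1.0986/2.6
= 49 + 0.4225
= 49.42


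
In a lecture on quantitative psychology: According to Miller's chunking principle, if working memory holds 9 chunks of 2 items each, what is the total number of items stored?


Total items = chunks * items_per_chunk
= 9 * 2
= 18


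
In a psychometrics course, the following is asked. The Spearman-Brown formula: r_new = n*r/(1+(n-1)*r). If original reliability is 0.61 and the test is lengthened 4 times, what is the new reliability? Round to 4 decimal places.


r_new = n*r / (1 + (n-1)*r)
Numerator = 4 * 0.61 = 2.44
Denominator = 1 + 3 * 0.61 = 2.83
r_new = 2.44 / 2.83
= 0.8622


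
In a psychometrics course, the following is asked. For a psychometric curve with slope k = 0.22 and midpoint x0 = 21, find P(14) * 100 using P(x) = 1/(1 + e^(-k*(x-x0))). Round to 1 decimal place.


P(x) = 1/(1 + e^(-0.22*(14 - 21)))
Exponent = -0.22 * -7 = 1.54
e^(1.54) = 4.66459
P = 1/(1 + 4.66459) = 0.176535
Percentage = 17.7


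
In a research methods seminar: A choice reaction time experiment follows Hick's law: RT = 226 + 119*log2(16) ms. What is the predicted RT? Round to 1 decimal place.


RT = 226 + 119 * log2(16)
log2(16) = 4.0
RT = 226 + 119 * 4.0
= 226 + 476.0
= 702.0 ms


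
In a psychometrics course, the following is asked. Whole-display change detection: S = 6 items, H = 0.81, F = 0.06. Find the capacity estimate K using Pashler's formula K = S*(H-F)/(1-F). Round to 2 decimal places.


K = S * (H - F) / (1 - F)
H - F = 0.75
1 - F = 0.94
K = 6 * 0.75 / 0.94
= 4.79


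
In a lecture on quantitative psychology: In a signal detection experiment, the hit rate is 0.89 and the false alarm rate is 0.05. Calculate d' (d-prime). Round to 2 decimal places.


d' = z(HR) - z(FAR)
z(0.89) = 1.2265
z(0.05) = -1.6449
d' = 1.2265 - -1.6449
= 2.87


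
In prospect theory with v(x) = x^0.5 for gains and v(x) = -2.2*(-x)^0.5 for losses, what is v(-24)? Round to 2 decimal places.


Since x = -24 < 0, use v(x) = -lambda*(-x)^alpha
(-x) = 24
24^0.5 = 4.899
v(-24) = -2.2 * 4.899
= -10.78


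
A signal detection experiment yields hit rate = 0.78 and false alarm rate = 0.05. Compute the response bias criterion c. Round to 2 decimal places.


c = -0.5 * (z(HR) + z(FAR))
z(0.78) = 0.7722
z(0.05) = -1.6449
c = -0.5 * (0.7722 + -1.6449)
= -0.5 * -0.8727
= 0.44


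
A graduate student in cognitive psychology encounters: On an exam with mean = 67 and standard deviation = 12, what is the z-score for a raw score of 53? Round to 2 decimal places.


z = (X - mu) / sigma
= (53 - 67) / 12
= -14 / 12
= -1.17


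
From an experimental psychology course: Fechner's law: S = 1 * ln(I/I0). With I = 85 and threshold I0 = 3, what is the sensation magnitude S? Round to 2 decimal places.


S = 1 * ln(85/3)
I/I0 = 28.333333
ln(28.333333) = 3.344
S = 1 * 3.344
= 3.34


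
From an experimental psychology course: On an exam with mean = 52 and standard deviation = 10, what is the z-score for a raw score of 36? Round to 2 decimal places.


z = (X - mu) / sigma
= (36 - 52) / 10
= -16 / 10
= -1.60


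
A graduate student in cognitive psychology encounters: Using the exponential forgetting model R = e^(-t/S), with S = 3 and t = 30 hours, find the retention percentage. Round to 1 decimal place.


R = e^(-t/S)
-t/S = -30/3 = -10.0
R = e^(-10.0) = 4.5e-05
Percentage = 4.5e-05 * 100
= 0.0


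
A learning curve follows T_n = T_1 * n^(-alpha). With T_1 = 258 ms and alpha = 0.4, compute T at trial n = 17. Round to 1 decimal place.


T_n = 258 * 17^(-0.4)
17^(-0.4) = 0.321974
T_n = 258 * 0.321974
= 83.1 ms


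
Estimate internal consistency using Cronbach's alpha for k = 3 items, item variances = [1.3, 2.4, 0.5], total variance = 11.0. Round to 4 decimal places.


alpha = (k/(k-1)) * (1 - sum(s_i^2)/s_total^2)
sum(item variances) = 4.2
k/(k-1) = 3/2 = 1.5
1 - 4.2/11.0 = 1 - 0.381818 = 0.618182
alpha = 1.5 * 0.618182
= 0.9273


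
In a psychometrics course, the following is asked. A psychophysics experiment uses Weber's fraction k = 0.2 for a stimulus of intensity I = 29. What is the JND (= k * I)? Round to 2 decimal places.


JND = k * I
JND = 0.2 * 29
= 5.80


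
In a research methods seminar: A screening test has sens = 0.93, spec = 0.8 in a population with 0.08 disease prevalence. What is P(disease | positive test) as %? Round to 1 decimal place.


PPV = (sens * prev) / (sens * prev + (1-spec) * (1-prev))
Numerator = 0.93 * 0.08 = 0.0744
P(positive and no disease) = (1 - spec) * (1 - prev) = (1 - 0.8) * (1 - 0.08) = 0.184
Denominator = 0.0744 + 0.184 = 0.2584
PPV = 0.0744 / 0.2584 = 0.287926
As percentage = 28.8


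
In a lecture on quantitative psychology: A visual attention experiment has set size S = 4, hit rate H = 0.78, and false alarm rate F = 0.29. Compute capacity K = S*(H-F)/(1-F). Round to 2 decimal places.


K = S * (H - F) / (1 - F)
H - F = 0.49
1 - F = 0.71
K = 4 * 0.49 / 0.71
= 2.76


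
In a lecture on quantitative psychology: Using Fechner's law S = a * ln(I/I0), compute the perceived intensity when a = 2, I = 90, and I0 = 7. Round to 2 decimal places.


S = 2 * ln(90/7)
I/I0 = 12.857143
ln(12.857143) = 2.5539
S = 2 * 2.5539
= 5.11


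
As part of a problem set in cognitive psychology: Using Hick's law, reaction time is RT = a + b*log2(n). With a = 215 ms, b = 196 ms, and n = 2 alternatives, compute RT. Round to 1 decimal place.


RT = 215 + 196 * log2(2)
log2(2) = 1.0
RT = 215 + 196 * 1.0
= 215 + 196.0
= 411.0 ms


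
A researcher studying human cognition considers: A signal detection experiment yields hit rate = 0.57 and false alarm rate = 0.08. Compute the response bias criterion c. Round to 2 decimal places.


c = -0.5 * (z(HR) + z(FAR))
z(0.57) = 0.1764
z(0.08) = -1.4051
c = -0.5 * (0.1764 + -1.4051)
= -0.5 * -1.2287
= 0.61


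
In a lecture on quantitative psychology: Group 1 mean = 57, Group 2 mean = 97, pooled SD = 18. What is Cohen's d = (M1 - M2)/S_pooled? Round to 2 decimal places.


Cohen's d = (M1 - M2) / S_pooled
= (57 - 97) / 18
= -40 / 18
= -2.22


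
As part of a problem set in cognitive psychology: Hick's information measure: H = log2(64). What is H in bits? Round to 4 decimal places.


H = log2(n)
H = log2(64)
= 6.0000


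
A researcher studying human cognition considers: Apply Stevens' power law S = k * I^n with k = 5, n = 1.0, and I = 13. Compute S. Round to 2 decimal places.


S = 5 * 13^1.0
13^1.0 = 13.0
S = 5 * 13.0
= 65.00


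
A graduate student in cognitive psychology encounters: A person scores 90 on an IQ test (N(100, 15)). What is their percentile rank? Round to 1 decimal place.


z = (IQ - mean) / SD
z = (90 - 100) / 15 = -0.6667
Percentile = Phi(-0.6667) * 100
Phi(-0.6667) = 0.252482
= 25.2


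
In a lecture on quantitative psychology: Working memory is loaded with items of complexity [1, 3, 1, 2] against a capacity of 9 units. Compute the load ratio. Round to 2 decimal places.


Total complexity = 1 + 3 + 1 + 2 = 7
Load = total / capacity = 7 / 9
= 0.78


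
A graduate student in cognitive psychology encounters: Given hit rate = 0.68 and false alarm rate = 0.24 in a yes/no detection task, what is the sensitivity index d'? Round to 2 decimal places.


d' = z(HR) - z(FAR)
z(0.68) = 0.4677
z(0.24) = -0.7063
d' = 0.4677 - -0.7063
= 1.17


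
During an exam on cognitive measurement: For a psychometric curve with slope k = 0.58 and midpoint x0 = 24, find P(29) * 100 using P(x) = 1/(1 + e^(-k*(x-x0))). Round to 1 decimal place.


P(x) = 1/(1 + e^(-0.58*(29 - 24)))
Exponent = -0.58 * 5 = -2.9
e^(-2.9) = 0.055023
P = 1/(1 + 0.055023) = 0.947847
Percentage = 94.8


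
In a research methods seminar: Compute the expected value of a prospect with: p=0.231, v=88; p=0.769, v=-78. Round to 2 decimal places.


EU = sum(p_i * v_i)
0.231 * 88 = 20.328
0.769 * -78 = -59.982
EU = 20.328 + -59.982
= -39.65


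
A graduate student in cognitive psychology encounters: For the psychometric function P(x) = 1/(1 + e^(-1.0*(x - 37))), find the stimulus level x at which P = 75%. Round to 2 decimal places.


At P = 0.75: 0.75 = 1/(1 + e^(-k*(x-x0)))
Solving: e^(-k*(x-x0)) = 1/3
x = x0 + ln(3)/k
ln(3) = 1.0986
x = 37 + 1.0986/1.0
= 37 + 1.0986
= 38.10


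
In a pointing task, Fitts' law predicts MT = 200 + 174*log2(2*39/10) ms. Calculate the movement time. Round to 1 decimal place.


MT = 200 + 174 * log2(2*39/10)
2D/W = 7.8
log2(7.8) = 2.9635
MT = 200 + 174 * 2.9635
= 715.6 ms


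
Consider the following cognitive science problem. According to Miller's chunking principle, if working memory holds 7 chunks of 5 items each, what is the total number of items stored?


Total items = chunks * items_per_chunk
= 7 * 5
= 35


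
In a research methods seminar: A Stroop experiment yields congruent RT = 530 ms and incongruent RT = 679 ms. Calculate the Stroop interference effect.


Stroop effect = RT(incongruent) - RT(congruent)
= 679 - 530
= 149 ms


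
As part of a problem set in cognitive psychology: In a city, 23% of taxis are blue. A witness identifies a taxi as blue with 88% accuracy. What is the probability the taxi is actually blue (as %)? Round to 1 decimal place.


P(blue | says blue) = P(says blue | blue)*P(blue) / [P(says blue | blue)*P(blue) + P(says blue | not blue)*P(not blue)]
Numerator = 0.88 * 0.23 = 0.2024
False identification = 0.12 * 0.77 = 0.0924
P = 0.2024 / (0.2024 + 0.0924)
= 0.2024 / 0.2948
As percentage = 68.7


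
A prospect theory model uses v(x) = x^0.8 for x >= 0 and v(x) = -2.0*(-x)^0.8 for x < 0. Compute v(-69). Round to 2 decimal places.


Since x = -69 < 0, use v(x) = -lambda*(-x)^alpha
(-x) = 69
69^0.8 = 29.5855
v(-69) = -2.0 * 29.5855
= -59.17


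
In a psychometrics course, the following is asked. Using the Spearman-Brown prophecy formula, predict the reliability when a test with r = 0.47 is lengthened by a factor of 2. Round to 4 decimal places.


r_new = n*r / (1 + (n-1)*r)
Numerator = 2 * 0.47 = 0.94
Denominator = 1 + 1 * 0.47 = 1.47
r_new = 0.94 / 1.47
= 0.6395


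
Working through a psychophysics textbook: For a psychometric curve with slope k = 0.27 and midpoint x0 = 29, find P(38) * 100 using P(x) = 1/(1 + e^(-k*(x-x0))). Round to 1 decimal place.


P(x) = 1/(1 + e^(-0.27*(38 - 29)))
Exponent = -0.27 * 9 = -2.43
e^(-2.43) = 0.088037
P = 1/(1 + 0.088037) = 0.919086
Percentage = 91.9


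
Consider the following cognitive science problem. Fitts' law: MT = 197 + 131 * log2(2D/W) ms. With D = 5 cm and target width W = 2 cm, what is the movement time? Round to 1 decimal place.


MT = 197 + 131 * log2(2*5/2)
2D/W = 5.0
log2(5.0) = 2.3219
MT = 197 + 131 * 2.3219
= 501.2 ms


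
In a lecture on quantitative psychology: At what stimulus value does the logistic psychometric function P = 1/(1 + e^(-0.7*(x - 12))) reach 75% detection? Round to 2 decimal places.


At P = 0.75: 0.75 = 1/(1 + e^(-k*(x-x0)))
Solving: e^(-k*(x-x0)) = 1/3
x = x0 + ln(3)/k
ln(3) = 1.0986
x = 12 + 1.0986/0.7
= 12 + 1.5694
= 13.57


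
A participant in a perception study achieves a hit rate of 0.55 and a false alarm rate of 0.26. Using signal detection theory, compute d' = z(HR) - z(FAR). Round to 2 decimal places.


d' = z(HR) - z(FAR)
z(0.55) = 0.1257
z(0.26) = -0.6433
d' = 0.1257 - -0.6433
= 0.77


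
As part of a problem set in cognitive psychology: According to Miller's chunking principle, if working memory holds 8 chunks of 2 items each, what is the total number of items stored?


Total items = chunks * items_per_chunk
= 8 * 2
= 16


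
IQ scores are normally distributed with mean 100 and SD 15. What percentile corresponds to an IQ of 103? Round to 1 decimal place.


z = (IQ - mean) / SD
z = (103 - 100) / 15 = 0.2
Percentile = Phi(0.2) * 100
Phi(0.2) = 0.57926
= 57.9


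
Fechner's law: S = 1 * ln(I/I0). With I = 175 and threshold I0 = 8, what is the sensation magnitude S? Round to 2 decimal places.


S = 1 * ln(175/8)
I/I0 = 21.875
ln(21.875) = 3.0853
S = 1 * 3.0853
= 3.09


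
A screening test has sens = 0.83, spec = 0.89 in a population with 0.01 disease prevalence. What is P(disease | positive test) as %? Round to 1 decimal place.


PPV = (sens * prev) / (sens * prev + (1-spec) * (1-prev))
Numerator = 0.83 * 0.01 = 0.0083
P(positive and no disease) = (1 - spec) * (1 - prev) = (1 - 0.89) * (1 - 0.01) = 0.1089
Denominator = 0.0083 + 0.1089 = 0.1172
PPV = 0.0083 / 0.1172 = 0.070819
As percentage = 7.1


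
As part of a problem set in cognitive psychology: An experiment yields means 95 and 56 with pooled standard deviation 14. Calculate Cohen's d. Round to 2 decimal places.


Cohen's d = (M1 - M2) / S_pooled
= (95 - 56) / 14
= 39 / 14
= 2.79


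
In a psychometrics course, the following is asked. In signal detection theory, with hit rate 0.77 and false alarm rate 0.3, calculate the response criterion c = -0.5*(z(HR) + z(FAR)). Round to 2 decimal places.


c = -0.5 * (z(HR) + z(FAR))
z(0.77) = 0.7388
z(0.3) = -0.5244
c = -0.5 * (0.7388 + -0.5244)
= -0.5 * 0.2144
= -0.11


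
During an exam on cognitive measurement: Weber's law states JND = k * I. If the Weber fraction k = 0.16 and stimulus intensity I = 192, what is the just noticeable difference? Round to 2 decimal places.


JND = k * I
JND = 0.16 * 192
= 30.72


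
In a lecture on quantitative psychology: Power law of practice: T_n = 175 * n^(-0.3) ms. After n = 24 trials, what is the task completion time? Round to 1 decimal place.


T_n = 175 * 24^(-0.3)
24^(-0.3) = 0.385422
T_n = 175 * 0.385422
= 67.4 ms


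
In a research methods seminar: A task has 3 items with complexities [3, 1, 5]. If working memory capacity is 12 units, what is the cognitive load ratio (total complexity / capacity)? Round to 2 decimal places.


Total complexity = 3 + 1 + 5 = 9
Load = total / capacity = 9 / 12
= 0.75


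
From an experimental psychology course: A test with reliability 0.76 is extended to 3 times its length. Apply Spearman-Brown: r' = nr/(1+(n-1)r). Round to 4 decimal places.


r_new = n*r / (1 + (n-1)*r)
Numerator = 3 * 0.76 = 2.28
Denominator = 1 + 2 * 0.76 = 2.52
r_new = 2.28 / 2.52
= 0.9048


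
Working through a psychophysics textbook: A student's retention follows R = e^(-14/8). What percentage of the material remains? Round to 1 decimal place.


R = e^(-t/S)
-t/S = -14/8 = -1.75
R = e^(-1.75) = 0.173774
Percentage = 0.173774 * 100
= 17.4


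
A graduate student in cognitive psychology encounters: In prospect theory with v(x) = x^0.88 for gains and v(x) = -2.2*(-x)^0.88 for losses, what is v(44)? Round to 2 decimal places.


Since x = 44 >= 0, use v(x) = x^0.88
44^0.88 = 27.9408
v(44) = 27.94


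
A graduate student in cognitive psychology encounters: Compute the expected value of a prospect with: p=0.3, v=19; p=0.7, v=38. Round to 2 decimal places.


EU = sum(p_i * v_i)
0.3 * 19 = 5.7
0.7 * 38 = 26.6
EU = 5.7 + 26.6
= 32.30


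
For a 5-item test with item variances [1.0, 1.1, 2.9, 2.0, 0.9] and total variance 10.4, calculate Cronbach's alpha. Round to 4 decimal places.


alpha = (k/(k-1)) * (1 - sum(s_i^2)/s_total^2)
sum(item variances) = 7.9
k/(k-1) = 5/4 = 1.25
1 - 7.9/10.4 = 1 - 0.759615 = 0.240385
alpha = 1.25 * 0.240385
= 0.3005


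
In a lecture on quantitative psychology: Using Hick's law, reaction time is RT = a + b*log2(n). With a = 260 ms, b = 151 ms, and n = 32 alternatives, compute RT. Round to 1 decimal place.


RT = 260 + 151 * log2(32)
log2(32) = 5.0
RT = 260 + 151 * 5.0
= 260 + 755.0
= 1015.0 ms


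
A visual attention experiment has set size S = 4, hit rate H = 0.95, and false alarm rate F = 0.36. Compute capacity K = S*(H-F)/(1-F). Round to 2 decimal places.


K = S * (H - F) / (1 - F)
H - F = 0.59
1 - F = 0.64
K = 4 * 0.59 / 0.64
= 3.69


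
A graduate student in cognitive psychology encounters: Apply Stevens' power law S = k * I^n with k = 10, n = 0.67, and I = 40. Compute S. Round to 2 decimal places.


S = 10 * 40^0.67
40^0.67 = 11.8408
S = 10 * 11.8408
= 118.41


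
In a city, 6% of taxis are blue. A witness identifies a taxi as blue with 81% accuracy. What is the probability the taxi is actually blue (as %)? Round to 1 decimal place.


P(blue | says blue) = P(says blue | blue)*P(blue) / [P(says blue | blue)*P(blue) + P(says blue | not blue)*P(not blue)]
Numerator = 0.81 * 0.06 = 0.0486
False identification = 0.19 * 0.94 = 0.1786
P = 0.0486 / (0.0486 + 0.1786)
= 0.0486 / 0.2272
As percentage = 21.4


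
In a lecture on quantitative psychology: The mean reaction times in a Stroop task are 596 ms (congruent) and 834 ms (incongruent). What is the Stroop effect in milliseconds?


Stroop effect = RT(incongruent) - RT(congruent)
= 834 - 596
= 238 ms


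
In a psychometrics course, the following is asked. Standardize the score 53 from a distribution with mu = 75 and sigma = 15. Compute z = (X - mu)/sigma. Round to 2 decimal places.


z = (X - mu) / sigma
= (53 - 75) / 15
= -22 / 15
= -1.47


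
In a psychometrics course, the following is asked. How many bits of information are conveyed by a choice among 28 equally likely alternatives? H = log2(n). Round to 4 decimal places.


H = log2(n)
H = log2(28)
= 4.8074


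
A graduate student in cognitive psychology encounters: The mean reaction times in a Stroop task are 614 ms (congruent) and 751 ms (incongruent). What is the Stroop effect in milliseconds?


Stroop effect = RT(incongruent) - RT(congruent)
= 751 - 614
= 137 ms


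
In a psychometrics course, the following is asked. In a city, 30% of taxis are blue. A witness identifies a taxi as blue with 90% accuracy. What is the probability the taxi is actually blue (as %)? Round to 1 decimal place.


P(blue | says blue) = P(says blue | blue)*P(blue) / [P(says blue | blue)*P(blue) + P(says blue | not blue)*P(not blue)]
Numerator = 0.9 * 0.3 = 0.27
False identification = 0.1 * 0.7 = 0.07
P = 0.27 / (0.27 + 0.07)
= 0.27 / 0.34
As percentage = 79.4


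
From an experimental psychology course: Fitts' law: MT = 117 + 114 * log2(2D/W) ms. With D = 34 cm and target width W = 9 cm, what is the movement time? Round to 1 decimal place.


MT = 117 + 114 * log2(2*34/9)
2D/W = 7.555556
log2(7.555556) = 2.9175
MT = 117 + 114 * 2.9175
= 449.6 ms


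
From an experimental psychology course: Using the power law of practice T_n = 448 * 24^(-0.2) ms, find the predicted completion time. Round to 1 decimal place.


T_n = 448 * 24^(-0.2)
24^(-0.2) = 0.529612
T_n = 448 * 0.529612
= 237.3 ms


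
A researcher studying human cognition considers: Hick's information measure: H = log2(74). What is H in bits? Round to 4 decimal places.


H = log2(n)
H = log2(74)
= 6.2095


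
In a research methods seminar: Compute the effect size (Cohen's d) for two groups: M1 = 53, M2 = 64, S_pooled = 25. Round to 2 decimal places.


Cohen's d = (M1 - M2) / S_pooled
= (53 - 64) / 25
= -11 / 25
= -0.44


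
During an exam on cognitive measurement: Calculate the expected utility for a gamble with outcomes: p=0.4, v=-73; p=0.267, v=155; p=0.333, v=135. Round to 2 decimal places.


EU = sum(p_i * v_i)
0.4 * -73 = -29.2
0.267 * 155 = 41.385
0.333 * 135 = 44.955
EU = -29.2 + 41.385 + 44.955
= 57.14


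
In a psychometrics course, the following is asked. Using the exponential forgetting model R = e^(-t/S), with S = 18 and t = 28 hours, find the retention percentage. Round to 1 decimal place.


R = e^(-t/S)
-t/S = -28/18 = -1.555556
R = e^(-1.555556) = 0.211072
Percentage = 0.211072 * 100
= 21.1


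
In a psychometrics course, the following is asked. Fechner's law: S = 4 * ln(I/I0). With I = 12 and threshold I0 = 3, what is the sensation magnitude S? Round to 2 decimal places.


S = 4 * ln(12/3)
I/I0 = 4.0
ln(4.0) = 1.3863
S = 4 * 1.3863
= 5.55


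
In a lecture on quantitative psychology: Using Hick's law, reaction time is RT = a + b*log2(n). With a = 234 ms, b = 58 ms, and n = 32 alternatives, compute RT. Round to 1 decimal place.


RT = 234 + 58 * log2(32)
log2(32) = 5.0
RT = 234 + 58 * 5.0
= 234 + 290.0
= 524.0 ms


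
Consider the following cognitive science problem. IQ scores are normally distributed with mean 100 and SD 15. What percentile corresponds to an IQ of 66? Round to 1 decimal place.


z = (IQ - mean) / SD
z = (66 - 100) / 15 = -2.2667
Percentile = Phi(-2.2667) * 100
Phi(-2.2667) = 0.011704
= 1.2


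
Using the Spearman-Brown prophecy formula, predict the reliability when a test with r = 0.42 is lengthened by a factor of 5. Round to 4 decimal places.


r_new = n*r / (1 + (n-1)*r)
Numerator = 5 * 0.42 = 2.1
Denominator = 1 + 4 * 0.42 = 2.68
r_new = 2.1 / 2.68
= 0.7836


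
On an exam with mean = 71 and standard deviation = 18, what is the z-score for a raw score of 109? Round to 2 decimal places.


z = (X - mu) / sigma
= (109 - 71) / 18
= 38 / 18
= 2.11


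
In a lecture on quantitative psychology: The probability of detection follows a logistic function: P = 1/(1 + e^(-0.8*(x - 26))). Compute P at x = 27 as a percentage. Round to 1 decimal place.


P(x) = 1/(1 + e^(-0.8*(27 - 26)))
Exponent = -0.8 * 1 = -0.8
e^(-0.8) = 0.449329
P = 1/(1 + 0.449329) = 0.689974
Percentage = 69.0


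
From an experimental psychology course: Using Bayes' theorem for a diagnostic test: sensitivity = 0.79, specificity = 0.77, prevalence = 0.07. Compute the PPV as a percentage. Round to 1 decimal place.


PPV = (sens * prev) / (sens * prev + (1-spec) * (1-prev))
Numerator = 0.79 * 0.07 = 0.0553
P(positive and no disease) = (1 - spec) * (1 - prev) = (1 - 0.77) * (1 - 0.07) = 0.2139
Denominator = 0.0553 + 0.2139 = 0.2692
PPV = 0.0553 / 0.2692 = 0.205423
As percentage = 20.5


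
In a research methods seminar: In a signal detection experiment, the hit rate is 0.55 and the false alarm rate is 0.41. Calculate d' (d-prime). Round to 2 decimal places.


d' = z(HR) - z(FAR)
z(0.55) = 0.1257
z(0.41) = -0.2275
d' = 0.1257 - -0.2275
= 0.35


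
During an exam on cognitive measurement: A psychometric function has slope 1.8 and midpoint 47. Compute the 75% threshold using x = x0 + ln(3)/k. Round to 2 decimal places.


At P = 0.75: 0.75 = 1/(1 + e^(-k*(x-x0)))
Solving: e^(-k*(x-x0)) = 1/3
x = x0 + ln(3)/k
ln(3) = 1.0986
x = 47 + 1.0986/1.8
= 47 + 0.6103
= 47.61


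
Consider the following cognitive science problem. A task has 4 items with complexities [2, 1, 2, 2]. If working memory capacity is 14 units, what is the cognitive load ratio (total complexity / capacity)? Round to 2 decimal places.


Total complexity = 2 + 1 + 2 + 2 = 7
Load = total / capacity = 7 / 14
= 0.50


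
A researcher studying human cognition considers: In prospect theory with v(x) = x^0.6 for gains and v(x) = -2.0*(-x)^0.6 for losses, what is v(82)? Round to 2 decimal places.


Since x = 82 >= 0, use v(x) = x^0.6
82^0.6 = 14.0698
v(82) = 14.07


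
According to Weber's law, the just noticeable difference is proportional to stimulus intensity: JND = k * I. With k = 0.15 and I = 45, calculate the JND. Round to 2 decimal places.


JND = k * I
JND = 0.15 * 45
= 6.75


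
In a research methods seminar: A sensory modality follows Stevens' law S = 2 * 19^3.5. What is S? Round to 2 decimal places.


S = 2 * 19^3.5
19^3.5 = 29897.6879
S = 2 * 29897.6879
= 59795.38


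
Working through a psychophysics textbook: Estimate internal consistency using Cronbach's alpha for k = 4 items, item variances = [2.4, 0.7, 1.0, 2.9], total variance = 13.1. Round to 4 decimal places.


alpha = (k/(k-1)) * (1 - sum(s_i^2)/s_total^2)
sum(item variances) = 7.0
k/(k-1) = 4/3 = 1.333333
1 - 7.0/13.1 = 1 - 0.534351 = 0.465649
alpha = 1.333333 * 0.465649
= 0.6209


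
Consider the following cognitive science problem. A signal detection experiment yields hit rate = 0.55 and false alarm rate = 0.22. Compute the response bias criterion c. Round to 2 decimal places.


c = -0.5 * (z(HR) + z(FAR))
z(0.55) = 0.1257
z(0.22) = -0.7722
c = -0.5 * (0.1257 + -0.7722)
= -0.5 * -0.6465
= 0.32


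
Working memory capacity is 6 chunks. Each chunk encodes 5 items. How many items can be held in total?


Total items = chunks * items_per_chunk
= 6 * 5
= 30


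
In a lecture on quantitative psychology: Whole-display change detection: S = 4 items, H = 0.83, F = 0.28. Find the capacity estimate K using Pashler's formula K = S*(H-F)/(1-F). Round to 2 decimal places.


K = S * (H - F) / (1 - F)
H - F = 0.55
1 - F = 0.72
K = 4 * 0.55 / 0.72
= 3.06


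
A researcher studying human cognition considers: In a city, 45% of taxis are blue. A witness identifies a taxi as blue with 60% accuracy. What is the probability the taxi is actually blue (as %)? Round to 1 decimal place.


P(blue | says blue) = P(says blue | blue)*P(blue) / [P(says blue | blue)*P(blue) + P(says blue | not blue)*P(not blue)]
Numerator = 0.6 * 0.45 = 0.27
False identification = 0.4 * 0.55 = 0.22
P = 0.27 / (0.27 + 0.22)
= 0.27 / 0.49
As percentage = 55.1
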